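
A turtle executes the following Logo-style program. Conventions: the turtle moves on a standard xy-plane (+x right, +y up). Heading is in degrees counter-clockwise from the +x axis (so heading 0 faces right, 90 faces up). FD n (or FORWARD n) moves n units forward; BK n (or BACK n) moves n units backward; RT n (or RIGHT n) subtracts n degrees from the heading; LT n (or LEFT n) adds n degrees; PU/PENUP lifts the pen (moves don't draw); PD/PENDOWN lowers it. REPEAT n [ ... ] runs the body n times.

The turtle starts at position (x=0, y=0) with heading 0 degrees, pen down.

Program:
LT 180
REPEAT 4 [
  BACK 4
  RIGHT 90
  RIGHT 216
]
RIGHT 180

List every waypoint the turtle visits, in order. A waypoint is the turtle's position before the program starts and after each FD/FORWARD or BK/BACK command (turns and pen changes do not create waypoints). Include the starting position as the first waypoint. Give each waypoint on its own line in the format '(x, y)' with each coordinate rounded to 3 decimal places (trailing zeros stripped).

Executing turtle program step by step:
Start: pos=(0,0), heading=0, pen down
LT 180: heading 0 -> 180
REPEAT 4 [
  -- iteration 1/4 --
  BK 4: (0,0) -> (4,0) [heading=180, draw]
  RT 90: heading 180 -> 90
  RT 216: heading 90 -> 234
  -- iteration 2/4 --
  BK 4: (4,0) -> (6.351,3.236) [heading=234, draw]
  RT 90: heading 234 -> 144
  RT 216: heading 144 -> 288
  -- iteration 3/4 --
  BK 4: (6.351,3.236) -> (5.115,7.04) [heading=288, draw]
  RT 90: heading 288 -> 198
  RT 216: heading 198 -> 342
  -- iteration 4/4 --
  BK 4: (5.115,7.04) -> (1.311,8.276) [heading=342, draw]
  RT 90: heading 342 -> 252
  RT 216: heading 252 -> 36
]
RT 180: heading 36 -> 216
Final: pos=(1.311,8.276), heading=216, 4 segment(s) drawn
Waypoints (5 total):
(0, 0)
(4, 0)
(6.351, 3.236)
(5.115, 7.04)
(1.311, 8.276)

Answer: (0, 0)
(4, 0)
(6.351, 3.236)
(5.115, 7.04)
(1.311, 8.276)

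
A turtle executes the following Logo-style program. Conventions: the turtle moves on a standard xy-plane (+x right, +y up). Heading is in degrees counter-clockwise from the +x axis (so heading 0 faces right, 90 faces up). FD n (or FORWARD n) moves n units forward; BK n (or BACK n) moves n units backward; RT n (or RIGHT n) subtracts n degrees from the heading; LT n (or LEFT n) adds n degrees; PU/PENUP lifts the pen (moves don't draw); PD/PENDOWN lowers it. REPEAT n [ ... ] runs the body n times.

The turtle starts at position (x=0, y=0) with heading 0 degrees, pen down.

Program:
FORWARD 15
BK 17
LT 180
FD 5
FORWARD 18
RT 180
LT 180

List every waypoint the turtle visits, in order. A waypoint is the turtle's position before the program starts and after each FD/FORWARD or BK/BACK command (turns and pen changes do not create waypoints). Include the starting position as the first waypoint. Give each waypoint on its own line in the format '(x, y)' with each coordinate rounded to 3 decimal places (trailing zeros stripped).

Answer: (0, 0)
(15, 0)
(-2, 0)
(-7, 0)
(-25, 0)

Derivation:
Executing turtle program step by step:
Start: pos=(0,0), heading=0, pen down
FD 15: (0,0) -> (15,0) [heading=0, draw]
BK 17: (15,0) -> (-2,0) [heading=0, draw]
LT 180: heading 0 -> 180
FD 5: (-2,0) -> (-7,0) [heading=180, draw]
FD 18: (-7,0) -> (-25,0) [heading=180, draw]
RT 180: heading 180 -> 0
LT 180: heading 0 -> 180
Final: pos=(-25,0), heading=180, 4 segment(s) drawn
Waypoints (5 total):
(0, 0)
(15, 0)
(-2, 0)
(-7, 0)
(-25, 0)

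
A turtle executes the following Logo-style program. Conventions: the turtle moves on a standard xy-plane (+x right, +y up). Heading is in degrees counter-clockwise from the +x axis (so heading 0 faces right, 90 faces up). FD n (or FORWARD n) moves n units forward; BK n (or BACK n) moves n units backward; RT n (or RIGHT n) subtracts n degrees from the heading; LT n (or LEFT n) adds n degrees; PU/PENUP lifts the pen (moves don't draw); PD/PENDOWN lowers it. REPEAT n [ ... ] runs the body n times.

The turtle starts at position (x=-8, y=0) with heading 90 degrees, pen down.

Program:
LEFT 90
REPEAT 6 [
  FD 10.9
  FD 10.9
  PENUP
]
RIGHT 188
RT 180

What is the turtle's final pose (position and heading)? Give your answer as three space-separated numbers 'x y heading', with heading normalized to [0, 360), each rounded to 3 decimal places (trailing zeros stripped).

Executing turtle program step by step:
Start: pos=(-8,0), heading=90, pen down
LT 90: heading 90 -> 180
REPEAT 6 [
  -- iteration 1/6 --
  FD 10.9: (-8,0) -> (-18.9,0) [heading=180, draw]
  FD 10.9: (-18.9,0) -> (-29.8,0) [heading=180, draw]
  PU: pen up
  -- iteration 2/6 --
  FD 10.9: (-29.8,0) -> (-40.7,0) [heading=180, move]
  FD 10.9: (-40.7,0) -> (-51.6,0) [heading=180, move]
  PU: pen up
  -- iteration 3/6 --
  FD 10.9: (-51.6,0) -> (-62.5,0) [heading=180, move]
  FD 10.9: (-62.5,0) -> (-73.4,0) [heading=180, move]
  PU: pen up
  -- iteration 4/6 --
  FD 10.9: (-73.4,0) -> (-84.3,0) [heading=180, move]
  FD 10.9: (-84.3,0) -> (-95.2,0) [heading=180, move]
  PU: pen up
  -- iteration 5/6 --
  FD 10.9: (-95.2,0) -> (-106.1,0) [heading=180, move]
  FD 10.9: (-106.1,0) -> (-117,0) [heading=180, move]
  PU: pen up
  -- iteration 6/6 --
  FD 10.9: (-117,0) -> (-127.9,0) [heading=180, move]
  FD 10.9: (-127.9,0) -> (-138.8,0) [heading=180, move]
  PU: pen up
]
RT 188: heading 180 -> 352
RT 180: heading 352 -> 172
Final: pos=(-138.8,0), heading=172, 2 segment(s) drawn

Answer: -138.8 0 172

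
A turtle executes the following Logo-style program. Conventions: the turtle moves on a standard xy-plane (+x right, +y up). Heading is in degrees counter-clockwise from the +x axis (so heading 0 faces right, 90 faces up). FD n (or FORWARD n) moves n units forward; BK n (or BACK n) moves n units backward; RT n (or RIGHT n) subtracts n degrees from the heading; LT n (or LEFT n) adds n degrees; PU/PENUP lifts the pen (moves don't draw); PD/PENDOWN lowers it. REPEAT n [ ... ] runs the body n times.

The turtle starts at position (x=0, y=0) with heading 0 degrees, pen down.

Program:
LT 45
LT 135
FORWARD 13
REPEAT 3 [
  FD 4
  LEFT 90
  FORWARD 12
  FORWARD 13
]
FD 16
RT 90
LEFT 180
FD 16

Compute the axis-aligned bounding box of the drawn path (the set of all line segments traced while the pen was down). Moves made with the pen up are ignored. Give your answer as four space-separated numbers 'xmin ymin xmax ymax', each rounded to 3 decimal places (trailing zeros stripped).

Executing turtle program step by step:
Start: pos=(0,0), heading=0, pen down
LT 45: heading 0 -> 45
LT 135: heading 45 -> 180
FD 13: (0,0) -> (-13,0) [heading=180, draw]
REPEAT 3 [
  -- iteration 1/3 --
  FD 4: (-13,0) -> (-17,0) [heading=180, draw]
  LT 90: heading 180 -> 270
  FD 12: (-17,0) -> (-17,-12) [heading=270, draw]
  FD 13: (-17,-12) -> (-17,-25) [heading=270, draw]
  -- iteration 2/3 --
  FD 4: (-17,-25) -> (-17,-29) [heading=270, draw]
  LT 90: heading 270 -> 0
  FD 12: (-17,-29) -> (-5,-29) [heading=0, draw]
  FD 13: (-5,-29) -> (8,-29) [heading=0, draw]
  -- iteration 3/3 --
  FD 4: (8,-29) -> (12,-29) [heading=0, draw]
  LT 90: heading 0 -> 90
  FD 12: (12,-29) -> (12,-17) [heading=90, draw]
  FD 13: (12,-17) -> (12,-4) [heading=90, draw]
]
FD 16: (12,-4) -> (12,12) [heading=90, draw]
RT 90: heading 90 -> 0
LT 180: heading 0 -> 180
FD 16: (12,12) -> (-4,12) [heading=180, draw]
Final: pos=(-4,12), heading=180, 12 segment(s) drawn

Segment endpoints: x in {-17, -17, -17, -13, -5, -4, 0, 8, 12, 12, 12, 12}, y in {-29, -29, -29, -25, -17, -12, -4, 0, 0, 0, 12, 12}
xmin=-17, ymin=-29, xmax=12, ymax=12

Answer: -17 -29 12 12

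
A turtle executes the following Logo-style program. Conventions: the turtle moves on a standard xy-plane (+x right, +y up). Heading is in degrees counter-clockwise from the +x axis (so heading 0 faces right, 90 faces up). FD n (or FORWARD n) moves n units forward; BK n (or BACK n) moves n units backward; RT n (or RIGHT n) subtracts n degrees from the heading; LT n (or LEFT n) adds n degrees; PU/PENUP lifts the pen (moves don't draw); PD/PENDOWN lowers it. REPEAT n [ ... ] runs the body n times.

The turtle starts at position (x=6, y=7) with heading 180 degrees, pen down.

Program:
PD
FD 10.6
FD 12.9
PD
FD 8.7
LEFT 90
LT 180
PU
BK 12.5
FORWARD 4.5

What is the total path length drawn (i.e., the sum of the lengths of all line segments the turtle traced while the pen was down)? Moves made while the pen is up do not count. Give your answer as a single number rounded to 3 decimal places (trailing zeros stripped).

Executing turtle program step by step:
Start: pos=(6,7), heading=180, pen down
PD: pen down
FD 10.6: (6,7) -> (-4.6,7) [heading=180, draw]
FD 12.9: (-4.6,7) -> (-17.5,7) [heading=180, draw]
PD: pen down
FD 8.7: (-17.5,7) -> (-26.2,7) [heading=180, draw]
LT 90: heading 180 -> 270
LT 180: heading 270 -> 90
PU: pen up
BK 12.5: (-26.2,7) -> (-26.2,-5.5) [heading=90, move]
FD 4.5: (-26.2,-5.5) -> (-26.2,-1) [heading=90, move]
Final: pos=(-26.2,-1), heading=90, 3 segment(s) drawn

Segment lengths:
  seg 1: (6,7) -> (-4.6,7), length = 10.6
  seg 2: (-4.6,7) -> (-17.5,7), length = 12.9
  seg 3: (-17.5,7) -> (-26.2,7), length = 8.7
Total = 32.2

Answer: 32.2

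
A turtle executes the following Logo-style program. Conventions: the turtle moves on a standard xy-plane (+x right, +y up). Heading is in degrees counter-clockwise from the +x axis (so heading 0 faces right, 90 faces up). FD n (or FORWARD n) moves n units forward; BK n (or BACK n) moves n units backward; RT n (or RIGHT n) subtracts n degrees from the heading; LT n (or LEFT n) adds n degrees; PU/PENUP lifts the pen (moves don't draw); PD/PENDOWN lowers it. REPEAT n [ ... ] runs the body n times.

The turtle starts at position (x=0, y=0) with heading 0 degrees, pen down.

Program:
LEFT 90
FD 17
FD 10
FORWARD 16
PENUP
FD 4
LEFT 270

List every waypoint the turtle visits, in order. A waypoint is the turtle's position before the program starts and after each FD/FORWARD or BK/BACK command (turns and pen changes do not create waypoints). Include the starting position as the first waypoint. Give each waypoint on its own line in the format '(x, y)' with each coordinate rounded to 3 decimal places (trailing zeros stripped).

Answer: (0, 0)
(0, 17)
(0, 27)
(0, 43)
(0, 47)

Derivation:
Executing turtle program step by step:
Start: pos=(0,0), heading=0, pen down
LT 90: heading 0 -> 90
FD 17: (0,0) -> (0,17) [heading=90, draw]
FD 10: (0,17) -> (0,27) [heading=90, draw]
FD 16: (0,27) -> (0,43) [heading=90, draw]
PU: pen up
FD 4: (0,43) -> (0,47) [heading=90, move]
LT 270: heading 90 -> 0
Final: pos=(0,47), heading=0, 3 segment(s) drawn
Waypoints (5 total):
(0, 0)
(0, 17)
(0, 27)
(0, 43)
(0, 47)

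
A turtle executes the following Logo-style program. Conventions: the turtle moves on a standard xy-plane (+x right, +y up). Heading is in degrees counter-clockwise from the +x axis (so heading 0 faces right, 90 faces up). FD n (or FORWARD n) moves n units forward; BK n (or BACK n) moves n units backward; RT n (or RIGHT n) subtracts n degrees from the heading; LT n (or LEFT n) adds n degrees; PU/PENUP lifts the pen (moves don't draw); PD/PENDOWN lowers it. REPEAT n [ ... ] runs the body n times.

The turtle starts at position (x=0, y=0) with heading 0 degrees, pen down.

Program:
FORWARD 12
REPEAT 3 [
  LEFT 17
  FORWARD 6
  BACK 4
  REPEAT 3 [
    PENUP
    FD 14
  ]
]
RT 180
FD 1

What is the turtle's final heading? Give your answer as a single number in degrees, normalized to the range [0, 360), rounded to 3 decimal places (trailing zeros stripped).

Answer: 231

Derivation:
Executing turtle program step by step:
Start: pos=(0,0), heading=0, pen down
FD 12: (0,0) -> (12,0) [heading=0, draw]
REPEAT 3 [
  -- iteration 1/3 --
  LT 17: heading 0 -> 17
  FD 6: (12,0) -> (17.738,1.754) [heading=17, draw]
  BK 4: (17.738,1.754) -> (13.913,0.585) [heading=17, draw]
  REPEAT 3 [
    -- iteration 1/3 --
    PU: pen up
    FD 14: (13.913,0.585) -> (27.301,4.678) [heading=17, move]
    -- iteration 2/3 --
    PU: pen up
    FD 14: (27.301,4.678) -> (40.689,8.771) [heading=17, move]
    -- iteration 3/3 --
    PU: pen up
    FD 14: (40.689,8.771) -> (54.077,12.864) [heading=17, move]
  ]
  -- iteration 2/3 --
  LT 17: heading 17 -> 34
  FD 6: (54.077,12.864) -> (59.052,16.22) [heading=34, move]
  BK 4: (59.052,16.22) -> (55.735,13.983) [heading=34, move]
  REPEAT 3 [
    -- iteration 1/3 --
    PU: pen up
    FD 14: (55.735,13.983) -> (67.342,21.811) [heading=34, move]
    -- iteration 2/3 --
    PU: pen up
    FD 14: (67.342,21.811) -> (78.949,29.64) [heading=34, move]
    -- iteration 3/3 --
    PU: pen up
    FD 14: (78.949,29.64) -> (90.555,37.469) [heading=34, move]
  ]
  -- iteration 3/3 --
  LT 17: heading 34 -> 51
  FD 6: (90.555,37.469) -> (94.331,42.132) [heading=51, move]
  BK 4: (94.331,42.132) -> (91.814,39.023) [heading=51, move]
  REPEAT 3 [
    -- iteration 1/3 --
    PU: pen up
    FD 14: (91.814,39.023) -> (100.624,49.903) [heading=51, move]
    -- iteration 2/3 --
    PU: pen up
    FD 14: (100.624,49.903) -> (109.435,60.783) [heading=51, move]
    -- iteration 3/3 --
    PU: pen up
    FD 14: (109.435,60.783) -> (118.245,71.663) [heading=51, move]
  ]
]
RT 180: heading 51 -> 231
FD 1: (118.245,71.663) -> (117.616,70.886) [heading=231, move]
Final: pos=(117.616,70.886), heading=231, 3 segment(s) drawn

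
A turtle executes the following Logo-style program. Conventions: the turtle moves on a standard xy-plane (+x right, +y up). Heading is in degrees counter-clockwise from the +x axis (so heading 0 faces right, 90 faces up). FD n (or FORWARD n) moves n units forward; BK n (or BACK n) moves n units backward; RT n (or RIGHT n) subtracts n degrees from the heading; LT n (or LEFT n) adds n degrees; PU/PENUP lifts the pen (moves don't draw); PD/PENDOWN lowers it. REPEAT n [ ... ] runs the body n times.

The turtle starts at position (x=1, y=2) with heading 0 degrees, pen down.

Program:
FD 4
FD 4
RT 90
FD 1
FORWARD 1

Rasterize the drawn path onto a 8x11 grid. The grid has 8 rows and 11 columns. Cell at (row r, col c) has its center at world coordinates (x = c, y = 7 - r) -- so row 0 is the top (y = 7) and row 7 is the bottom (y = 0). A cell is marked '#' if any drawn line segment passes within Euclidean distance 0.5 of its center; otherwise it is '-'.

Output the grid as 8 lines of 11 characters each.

Answer: -----------
-----------
-----------
-----------
-----------
-#########-
---------#-
---------#-

Derivation:
Segment 0: (1,2) -> (5,2)
Segment 1: (5,2) -> (9,2)
Segment 2: (9,2) -> (9,1)
Segment 3: (9,1) -> (9,0)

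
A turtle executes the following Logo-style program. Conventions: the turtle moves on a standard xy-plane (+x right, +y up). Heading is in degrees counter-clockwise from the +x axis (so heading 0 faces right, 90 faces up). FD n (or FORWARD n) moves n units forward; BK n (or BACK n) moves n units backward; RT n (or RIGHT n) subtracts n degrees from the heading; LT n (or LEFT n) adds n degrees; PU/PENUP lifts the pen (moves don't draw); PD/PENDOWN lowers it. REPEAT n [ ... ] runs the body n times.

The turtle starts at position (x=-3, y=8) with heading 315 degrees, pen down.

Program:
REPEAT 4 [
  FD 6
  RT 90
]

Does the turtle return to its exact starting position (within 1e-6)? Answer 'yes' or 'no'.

Answer: yes

Derivation:
Executing turtle program step by step:
Start: pos=(-3,8), heading=315, pen down
REPEAT 4 [
  -- iteration 1/4 --
  FD 6: (-3,8) -> (1.243,3.757) [heading=315, draw]
  RT 90: heading 315 -> 225
  -- iteration 2/4 --
  FD 6: (1.243,3.757) -> (-3,-0.485) [heading=225, draw]
  RT 90: heading 225 -> 135
  -- iteration 3/4 --
  FD 6: (-3,-0.485) -> (-7.243,3.757) [heading=135, draw]
  RT 90: heading 135 -> 45
  -- iteration 4/4 --
  FD 6: (-7.243,3.757) -> (-3,8) [heading=45, draw]
  RT 90: heading 45 -> 315
]
Final: pos=(-3,8), heading=315, 4 segment(s) drawn

Start position: (-3, 8)
Final position: (-3, 8)
Distance = 0; < 1e-6 -> CLOSED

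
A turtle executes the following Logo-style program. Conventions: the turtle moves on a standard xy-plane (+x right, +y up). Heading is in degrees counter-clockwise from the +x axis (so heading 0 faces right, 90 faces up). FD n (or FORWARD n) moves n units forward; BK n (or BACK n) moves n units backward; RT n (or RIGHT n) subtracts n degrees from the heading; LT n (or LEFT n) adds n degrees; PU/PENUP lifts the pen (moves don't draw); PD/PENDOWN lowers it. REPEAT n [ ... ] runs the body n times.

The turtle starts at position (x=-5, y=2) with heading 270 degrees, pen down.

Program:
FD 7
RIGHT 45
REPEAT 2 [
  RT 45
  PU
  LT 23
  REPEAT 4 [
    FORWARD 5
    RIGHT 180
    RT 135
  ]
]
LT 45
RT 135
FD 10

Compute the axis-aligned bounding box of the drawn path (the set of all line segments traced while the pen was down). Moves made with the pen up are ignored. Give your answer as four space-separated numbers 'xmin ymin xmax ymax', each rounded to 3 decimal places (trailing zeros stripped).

Answer: -5 -5 -5 2

Derivation:
Executing turtle program step by step:
Start: pos=(-5,2), heading=270, pen down
FD 7: (-5,2) -> (-5,-5) [heading=270, draw]
RT 45: heading 270 -> 225
REPEAT 2 [
  -- iteration 1/2 --
  RT 45: heading 225 -> 180
  PU: pen up
  LT 23: heading 180 -> 203
  REPEAT 4 [
    -- iteration 1/4 --
    FD 5: (-5,-5) -> (-9.603,-6.954) [heading=203, move]
    RT 180: heading 203 -> 23
    RT 135: heading 23 -> 248
    -- iteration 2/4 --
    FD 5: (-9.603,-6.954) -> (-11.476,-11.59) [heading=248, move]
    RT 180: heading 248 -> 68
    RT 135: heading 68 -> 293
    -- iteration 3/4 --
    FD 5: (-11.476,-11.59) -> (-9.522,-16.192) [heading=293, move]
    RT 180: heading 293 -> 113
    RT 135: heading 113 -> 338
    -- iteration 4/4 --
    FD 5: (-9.522,-16.192) -> (-4.886,-18.065) [heading=338, move]
    RT 180: heading 338 -> 158
    RT 135: heading 158 -> 23
  ]
  -- iteration 2/2 --
  RT 45: heading 23 -> 338
  PU: pen up
  LT 23: heading 338 -> 1
  REPEAT 4 [
    -- iteration 1/4 --
    FD 5: (-4.886,-18.065) -> (0.113,-17.978) [heading=1, move]
    RT 180: heading 1 -> 181
    RT 135: heading 181 -> 46
    -- iteration 2/4 --
    FD 5: (0.113,-17.978) -> (3.587,-14.381) [heading=46, move]
    RT 180: heading 46 -> 226
    RT 135: heading 226 -> 91
    -- iteration 3/4 --
    FD 5: (3.587,-14.381) -> (3.499,-9.382) [heading=91, move]
    RT 180: heading 91 -> 271
    RT 135: heading 271 -> 136
    -- iteration 4/4 --
    FD 5: (3.499,-9.382) -> (-0.097,-5.909) [heading=136, move]
    RT 180: heading 136 -> 316
    RT 135: heading 316 -> 181
  ]
]
LT 45: heading 181 -> 226
RT 135: heading 226 -> 91
FD 10: (-0.097,-5.909) -> (-0.272,4.09) [heading=91, move]
Final: pos=(-0.272,4.09), heading=91, 1 segment(s) drawn

Segment endpoints: x in {-5, -5}, y in {-5, 2}
xmin=-5, ymin=-5, xmax=-5, ymax=2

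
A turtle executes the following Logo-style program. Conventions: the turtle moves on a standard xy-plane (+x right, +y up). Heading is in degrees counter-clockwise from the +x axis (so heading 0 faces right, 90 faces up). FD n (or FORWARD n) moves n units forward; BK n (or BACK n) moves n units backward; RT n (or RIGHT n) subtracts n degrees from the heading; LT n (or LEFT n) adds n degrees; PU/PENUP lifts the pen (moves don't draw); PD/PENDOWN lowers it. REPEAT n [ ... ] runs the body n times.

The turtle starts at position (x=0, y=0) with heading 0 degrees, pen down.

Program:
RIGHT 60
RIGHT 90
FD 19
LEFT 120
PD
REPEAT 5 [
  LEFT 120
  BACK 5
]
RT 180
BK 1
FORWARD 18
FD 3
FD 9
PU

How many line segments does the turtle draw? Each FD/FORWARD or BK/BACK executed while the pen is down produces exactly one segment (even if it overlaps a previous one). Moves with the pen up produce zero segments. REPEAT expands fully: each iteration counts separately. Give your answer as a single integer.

Executing turtle program step by step:
Start: pos=(0,0), heading=0, pen down
RT 60: heading 0 -> 300
RT 90: heading 300 -> 210
FD 19: (0,0) -> (-16.454,-9.5) [heading=210, draw]
LT 120: heading 210 -> 330
PD: pen down
REPEAT 5 [
  -- iteration 1/5 --
  LT 120: heading 330 -> 90
  BK 5: (-16.454,-9.5) -> (-16.454,-14.5) [heading=90, draw]
  -- iteration 2/5 --
  LT 120: heading 90 -> 210
  BK 5: (-16.454,-14.5) -> (-12.124,-12) [heading=210, draw]
  -- iteration 3/5 --
  LT 120: heading 210 -> 330
  BK 5: (-12.124,-12) -> (-16.454,-9.5) [heading=330, draw]
  -- iteration 4/5 --
  LT 120: heading 330 -> 90
  BK 5: (-16.454,-9.5) -> (-16.454,-14.5) [heading=90, draw]
  -- iteration 5/5 --
  LT 120: heading 90 -> 210
  BK 5: (-16.454,-14.5) -> (-12.124,-12) [heading=210, draw]
]
RT 180: heading 210 -> 30
BK 1: (-12.124,-12) -> (-12.99,-12.5) [heading=30, draw]
FD 18: (-12.99,-12.5) -> (2.598,-3.5) [heading=30, draw]
FD 3: (2.598,-3.5) -> (5.196,-2) [heading=30, draw]
FD 9: (5.196,-2) -> (12.99,2.5) [heading=30, draw]
PU: pen up
Final: pos=(12.99,2.5), heading=30, 10 segment(s) drawn
Segments drawn: 10

Answer: 10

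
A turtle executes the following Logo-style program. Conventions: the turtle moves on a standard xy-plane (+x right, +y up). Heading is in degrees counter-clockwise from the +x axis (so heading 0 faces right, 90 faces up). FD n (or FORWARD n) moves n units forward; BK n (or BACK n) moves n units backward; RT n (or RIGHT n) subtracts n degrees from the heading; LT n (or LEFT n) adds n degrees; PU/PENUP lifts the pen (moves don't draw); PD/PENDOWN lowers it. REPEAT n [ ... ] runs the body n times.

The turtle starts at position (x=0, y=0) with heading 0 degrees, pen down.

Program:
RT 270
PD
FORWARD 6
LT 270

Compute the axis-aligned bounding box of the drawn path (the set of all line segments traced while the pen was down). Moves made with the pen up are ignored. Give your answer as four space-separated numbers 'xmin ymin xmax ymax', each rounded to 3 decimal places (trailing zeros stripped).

Answer: 0 0 0 6

Derivation:
Executing turtle program step by step:
Start: pos=(0,0), heading=0, pen down
RT 270: heading 0 -> 90
PD: pen down
FD 6: (0,0) -> (0,6) [heading=90, draw]
LT 270: heading 90 -> 0
Final: pos=(0,6), heading=0, 1 segment(s) drawn

Segment endpoints: x in {0, 0}, y in {0, 6}
xmin=0, ymin=0, xmax=0, ymax=6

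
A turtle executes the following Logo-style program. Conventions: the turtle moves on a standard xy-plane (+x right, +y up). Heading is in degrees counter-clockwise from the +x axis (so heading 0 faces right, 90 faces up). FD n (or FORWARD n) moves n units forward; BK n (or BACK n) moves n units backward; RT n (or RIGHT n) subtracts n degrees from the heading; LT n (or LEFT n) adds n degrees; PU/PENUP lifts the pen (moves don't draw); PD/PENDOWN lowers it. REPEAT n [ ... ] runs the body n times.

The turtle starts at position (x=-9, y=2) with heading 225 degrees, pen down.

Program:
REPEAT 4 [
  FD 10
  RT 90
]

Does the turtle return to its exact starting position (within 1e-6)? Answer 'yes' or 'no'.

Executing turtle program step by step:
Start: pos=(-9,2), heading=225, pen down
REPEAT 4 [
  -- iteration 1/4 --
  FD 10: (-9,2) -> (-16.071,-5.071) [heading=225, draw]
  RT 90: heading 225 -> 135
  -- iteration 2/4 --
  FD 10: (-16.071,-5.071) -> (-23.142,2) [heading=135, draw]
  RT 90: heading 135 -> 45
  -- iteration 3/4 --
  FD 10: (-23.142,2) -> (-16.071,9.071) [heading=45, draw]
  RT 90: heading 45 -> 315
  -- iteration 4/4 --
  FD 10: (-16.071,9.071) -> (-9,2) [heading=315, draw]
  RT 90: heading 315 -> 225
]
Final: pos=(-9,2), heading=225, 4 segment(s) drawn

Start position: (-9, 2)
Final position: (-9, 2)
Distance = 0; < 1e-6 -> CLOSED

Answer: yes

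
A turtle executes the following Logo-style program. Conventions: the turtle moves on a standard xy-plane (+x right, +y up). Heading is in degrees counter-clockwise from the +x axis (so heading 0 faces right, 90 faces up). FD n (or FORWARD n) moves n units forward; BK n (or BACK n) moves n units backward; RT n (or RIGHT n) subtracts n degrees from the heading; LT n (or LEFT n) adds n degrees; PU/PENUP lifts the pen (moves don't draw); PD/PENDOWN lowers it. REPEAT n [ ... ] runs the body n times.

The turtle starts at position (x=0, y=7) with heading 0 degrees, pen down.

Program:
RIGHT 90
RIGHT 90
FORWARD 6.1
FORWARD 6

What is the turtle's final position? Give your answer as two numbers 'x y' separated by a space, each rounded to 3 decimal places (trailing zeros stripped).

Executing turtle program step by step:
Start: pos=(0,7), heading=0, pen down
RT 90: heading 0 -> 270
RT 90: heading 270 -> 180
FD 6.1: (0,7) -> (-6.1,7) [heading=180, draw]
FD 6: (-6.1,7) -> (-12.1,7) [heading=180, draw]
Final: pos=(-12.1,7), heading=180, 2 segment(s) drawn

Answer: -12.1 7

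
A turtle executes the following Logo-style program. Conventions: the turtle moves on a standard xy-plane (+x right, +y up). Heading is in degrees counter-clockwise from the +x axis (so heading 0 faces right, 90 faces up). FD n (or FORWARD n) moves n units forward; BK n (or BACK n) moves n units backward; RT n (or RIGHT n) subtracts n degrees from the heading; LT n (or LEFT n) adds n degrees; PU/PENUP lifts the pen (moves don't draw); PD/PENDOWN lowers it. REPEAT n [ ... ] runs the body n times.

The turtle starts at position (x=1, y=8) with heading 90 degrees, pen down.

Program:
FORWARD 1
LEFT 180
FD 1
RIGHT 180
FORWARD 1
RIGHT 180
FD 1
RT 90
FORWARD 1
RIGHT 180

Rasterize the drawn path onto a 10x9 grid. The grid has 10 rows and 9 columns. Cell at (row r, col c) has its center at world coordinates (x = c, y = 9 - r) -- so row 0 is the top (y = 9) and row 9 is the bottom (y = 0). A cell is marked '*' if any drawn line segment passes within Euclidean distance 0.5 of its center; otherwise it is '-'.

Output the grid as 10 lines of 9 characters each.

Answer: -*-------
**-------
---------
---------
---------
---------
---------
---------
---------
---------

Derivation:
Segment 0: (1,8) -> (1,9)
Segment 1: (1,9) -> (1,8)
Segment 2: (1,8) -> (1,9)
Segment 3: (1,9) -> (1,8)
Segment 4: (1,8) -> (0,8)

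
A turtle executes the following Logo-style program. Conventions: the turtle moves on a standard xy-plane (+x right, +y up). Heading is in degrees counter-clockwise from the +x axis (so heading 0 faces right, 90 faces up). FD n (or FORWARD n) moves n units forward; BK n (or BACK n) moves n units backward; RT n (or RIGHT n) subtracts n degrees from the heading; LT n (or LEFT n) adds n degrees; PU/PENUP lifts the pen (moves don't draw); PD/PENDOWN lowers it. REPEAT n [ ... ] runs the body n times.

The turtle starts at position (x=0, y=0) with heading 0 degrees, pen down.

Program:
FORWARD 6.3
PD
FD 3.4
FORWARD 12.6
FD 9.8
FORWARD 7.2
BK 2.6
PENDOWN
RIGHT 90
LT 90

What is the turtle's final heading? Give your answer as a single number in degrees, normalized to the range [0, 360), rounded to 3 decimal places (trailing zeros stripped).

Executing turtle program step by step:
Start: pos=(0,0), heading=0, pen down
FD 6.3: (0,0) -> (6.3,0) [heading=0, draw]
PD: pen down
FD 3.4: (6.3,0) -> (9.7,0) [heading=0, draw]
FD 12.6: (9.7,0) -> (22.3,0) [heading=0, draw]
FD 9.8: (22.3,0) -> (32.1,0) [heading=0, draw]
FD 7.2: (32.1,0) -> (39.3,0) [heading=0, draw]
BK 2.6: (39.3,0) -> (36.7,0) [heading=0, draw]
PD: pen down
RT 90: heading 0 -> 270
LT 90: heading 270 -> 0
Final: pos=(36.7,0), heading=0, 6 segment(s) drawn

Answer: 0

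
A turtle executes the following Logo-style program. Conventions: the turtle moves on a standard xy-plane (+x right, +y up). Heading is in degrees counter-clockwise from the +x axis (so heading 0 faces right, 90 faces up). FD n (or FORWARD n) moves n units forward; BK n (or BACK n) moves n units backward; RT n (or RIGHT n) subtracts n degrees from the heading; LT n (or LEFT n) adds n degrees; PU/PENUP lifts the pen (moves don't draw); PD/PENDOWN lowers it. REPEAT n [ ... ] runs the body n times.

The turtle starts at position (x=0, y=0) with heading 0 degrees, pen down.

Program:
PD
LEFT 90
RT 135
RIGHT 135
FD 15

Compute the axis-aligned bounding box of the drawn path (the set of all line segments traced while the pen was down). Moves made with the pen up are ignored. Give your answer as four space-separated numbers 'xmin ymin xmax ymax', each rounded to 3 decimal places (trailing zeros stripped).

Answer: -15 0 0 0

Derivation:
Executing turtle program step by step:
Start: pos=(0,0), heading=0, pen down
PD: pen down
LT 90: heading 0 -> 90
RT 135: heading 90 -> 315
RT 135: heading 315 -> 180
FD 15: (0,0) -> (-15,0) [heading=180, draw]
Final: pos=(-15,0), heading=180, 1 segment(s) drawn

Segment endpoints: x in {-15, 0}, y in {0, 0}
xmin=-15, ymin=0, xmax=0, ymax=0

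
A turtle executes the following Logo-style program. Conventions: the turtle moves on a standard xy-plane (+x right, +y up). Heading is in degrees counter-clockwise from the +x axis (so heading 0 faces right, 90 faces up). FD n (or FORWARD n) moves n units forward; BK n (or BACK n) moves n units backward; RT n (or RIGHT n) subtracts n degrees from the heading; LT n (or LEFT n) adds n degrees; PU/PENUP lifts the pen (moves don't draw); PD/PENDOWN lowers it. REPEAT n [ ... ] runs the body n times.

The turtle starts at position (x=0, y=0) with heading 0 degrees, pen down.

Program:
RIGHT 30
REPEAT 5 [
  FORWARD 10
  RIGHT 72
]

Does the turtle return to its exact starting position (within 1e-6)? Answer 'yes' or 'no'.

Answer: yes

Derivation:
Executing turtle program step by step:
Start: pos=(0,0), heading=0, pen down
RT 30: heading 0 -> 330
REPEAT 5 [
  -- iteration 1/5 --
  FD 10: (0,0) -> (8.66,-5) [heading=330, draw]
  RT 72: heading 330 -> 258
  -- iteration 2/5 --
  FD 10: (8.66,-5) -> (6.581,-14.781) [heading=258, draw]
  RT 72: heading 258 -> 186
  -- iteration 3/5 --
  FD 10: (6.581,-14.781) -> (-3.364,-15.827) [heading=186, draw]
  RT 72: heading 186 -> 114
  -- iteration 4/5 --
  FD 10: (-3.364,-15.827) -> (-7.431,-6.691) [heading=114, draw]
  RT 72: heading 114 -> 42
  -- iteration 5/5 --
  FD 10: (-7.431,-6.691) -> (0,0) [heading=42, draw]
  RT 72: heading 42 -> 330
]
Final: pos=(0,0), heading=330, 5 segment(s) drawn

Start position: (0, 0)
Final position: (0, 0)
Distance = 0; < 1e-6 -> CLOSED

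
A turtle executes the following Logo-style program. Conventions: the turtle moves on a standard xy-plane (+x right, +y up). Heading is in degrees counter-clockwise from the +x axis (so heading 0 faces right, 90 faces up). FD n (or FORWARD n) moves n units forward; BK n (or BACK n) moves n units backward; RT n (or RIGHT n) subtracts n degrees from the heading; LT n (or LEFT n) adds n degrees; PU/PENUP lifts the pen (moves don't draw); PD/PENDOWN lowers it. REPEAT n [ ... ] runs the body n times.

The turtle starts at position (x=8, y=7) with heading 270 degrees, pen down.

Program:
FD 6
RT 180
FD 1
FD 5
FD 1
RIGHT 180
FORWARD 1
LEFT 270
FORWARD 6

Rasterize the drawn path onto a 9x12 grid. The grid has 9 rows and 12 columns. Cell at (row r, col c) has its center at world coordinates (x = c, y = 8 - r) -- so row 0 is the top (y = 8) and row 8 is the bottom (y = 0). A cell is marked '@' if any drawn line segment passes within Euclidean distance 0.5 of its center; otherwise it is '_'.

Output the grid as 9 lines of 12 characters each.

Segment 0: (8,7) -> (8,1)
Segment 1: (8,1) -> (8,2)
Segment 2: (8,2) -> (8,7)
Segment 3: (8,7) -> (8,8)
Segment 4: (8,8) -> (8,7)
Segment 5: (8,7) -> (2,7)

Answer: ________@___
__@@@@@@@___
________@___
________@___
________@___
________@___
________@___
________@___
____________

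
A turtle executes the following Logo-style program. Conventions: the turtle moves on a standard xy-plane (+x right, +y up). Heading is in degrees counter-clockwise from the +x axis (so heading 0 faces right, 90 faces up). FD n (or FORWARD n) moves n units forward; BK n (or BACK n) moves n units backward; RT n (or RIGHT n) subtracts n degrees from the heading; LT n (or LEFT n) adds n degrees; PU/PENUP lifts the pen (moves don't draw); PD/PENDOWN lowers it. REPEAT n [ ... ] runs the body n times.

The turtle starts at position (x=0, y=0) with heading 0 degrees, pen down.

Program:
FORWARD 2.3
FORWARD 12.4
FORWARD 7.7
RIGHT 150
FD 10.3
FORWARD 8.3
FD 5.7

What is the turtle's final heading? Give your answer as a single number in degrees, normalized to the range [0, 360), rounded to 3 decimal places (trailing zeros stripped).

Executing turtle program step by step:
Start: pos=(0,0), heading=0, pen down
FD 2.3: (0,0) -> (2.3,0) [heading=0, draw]
FD 12.4: (2.3,0) -> (14.7,0) [heading=0, draw]
FD 7.7: (14.7,0) -> (22.4,0) [heading=0, draw]
RT 150: heading 0 -> 210
FD 10.3: (22.4,0) -> (13.48,-5.15) [heading=210, draw]
FD 8.3: (13.48,-5.15) -> (6.292,-9.3) [heading=210, draw]
FD 5.7: (6.292,-9.3) -> (1.356,-12.15) [heading=210, draw]
Final: pos=(1.356,-12.15), heading=210, 6 segment(s) drawn

Answer: 210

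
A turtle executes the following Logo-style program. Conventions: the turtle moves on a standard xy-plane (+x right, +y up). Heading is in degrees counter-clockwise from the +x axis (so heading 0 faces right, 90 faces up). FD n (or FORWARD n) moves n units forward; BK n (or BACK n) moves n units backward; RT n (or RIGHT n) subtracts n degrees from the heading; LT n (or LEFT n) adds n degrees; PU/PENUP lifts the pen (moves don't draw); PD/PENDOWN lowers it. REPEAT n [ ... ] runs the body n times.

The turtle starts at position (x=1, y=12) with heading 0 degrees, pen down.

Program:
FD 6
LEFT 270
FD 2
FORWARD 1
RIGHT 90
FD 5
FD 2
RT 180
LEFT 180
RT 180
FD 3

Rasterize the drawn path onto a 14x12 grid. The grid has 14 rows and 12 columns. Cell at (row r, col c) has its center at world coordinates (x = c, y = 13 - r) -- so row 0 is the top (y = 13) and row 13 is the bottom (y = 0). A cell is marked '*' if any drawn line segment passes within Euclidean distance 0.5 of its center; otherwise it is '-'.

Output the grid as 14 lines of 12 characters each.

Answer: ------------
-*******----
-------*----
-------*----
********----
------------
------------
------------
------------
------------
------------
------------
------------
------------

Derivation:
Segment 0: (1,12) -> (7,12)
Segment 1: (7,12) -> (7,10)
Segment 2: (7,10) -> (7,9)
Segment 3: (7,9) -> (2,9)
Segment 4: (2,9) -> (0,9)
Segment 5: (0,9) -> (3,9)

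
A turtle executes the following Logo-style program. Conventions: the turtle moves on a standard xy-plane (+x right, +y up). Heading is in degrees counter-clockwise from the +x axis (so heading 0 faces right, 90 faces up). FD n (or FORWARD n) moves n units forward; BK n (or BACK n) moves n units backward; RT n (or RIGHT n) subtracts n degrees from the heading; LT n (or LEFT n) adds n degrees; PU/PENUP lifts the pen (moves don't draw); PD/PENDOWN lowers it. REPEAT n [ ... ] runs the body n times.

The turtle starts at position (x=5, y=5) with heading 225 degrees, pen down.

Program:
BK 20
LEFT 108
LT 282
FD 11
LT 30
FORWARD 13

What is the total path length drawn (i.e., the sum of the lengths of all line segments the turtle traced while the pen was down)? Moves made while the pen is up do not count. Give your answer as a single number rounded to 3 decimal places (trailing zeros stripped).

Answer: 44

Derivation:
Executing turtle program step by step:
Start: pos=(5,5), heading=225, pen down
BK 20: (5,5) -> (19.142,19.142) [heading=225, draw]
LT 108: heading 225 -> 333
LT 282: heading 333 -> 255
FD 11: (19.142,19.142) -> (16.295,8.517) [heading=255, draw]
LT 30: heading 255 -> 285
FD 13: (16.295,8.517) -> (19.66,-4.04) [heading=285, draw]
Final: pos=(19.66,-4.04), heading=285, 3 segment(s) drawn

Segment lengths:
  seg 1: (5,5) -> (19.142,19.142), length = 20
  seg 2: (19.142,19.142) -> (16.295,8.517), length = 11
  seg 3: (16.295,8.517) -> (19.66,-4.04), length = 13
Total = 44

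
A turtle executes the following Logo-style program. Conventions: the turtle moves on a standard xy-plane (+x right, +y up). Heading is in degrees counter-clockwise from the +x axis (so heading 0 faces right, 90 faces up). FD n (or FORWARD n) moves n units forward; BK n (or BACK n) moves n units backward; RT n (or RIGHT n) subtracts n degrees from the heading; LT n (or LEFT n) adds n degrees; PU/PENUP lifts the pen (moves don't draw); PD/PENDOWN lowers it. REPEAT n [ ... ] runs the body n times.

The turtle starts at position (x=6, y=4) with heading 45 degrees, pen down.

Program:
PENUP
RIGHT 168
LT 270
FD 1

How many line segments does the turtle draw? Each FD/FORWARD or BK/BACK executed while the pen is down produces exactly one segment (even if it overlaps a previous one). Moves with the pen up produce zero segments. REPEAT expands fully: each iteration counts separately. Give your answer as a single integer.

Executing turtle program step by step:
Start: pos=(6,4), heading=45, pen down
PU: pen up
RT 168: heading 45 -> 237
LT 270: heading 237 -> 147
FD 1: (6,4) -> (5.161,4.545) [heading=147, move]
Final: pos=(5.161,4.545), heading=147, 0 segment(s) drawn
Segments drawn: 0

Answer: 0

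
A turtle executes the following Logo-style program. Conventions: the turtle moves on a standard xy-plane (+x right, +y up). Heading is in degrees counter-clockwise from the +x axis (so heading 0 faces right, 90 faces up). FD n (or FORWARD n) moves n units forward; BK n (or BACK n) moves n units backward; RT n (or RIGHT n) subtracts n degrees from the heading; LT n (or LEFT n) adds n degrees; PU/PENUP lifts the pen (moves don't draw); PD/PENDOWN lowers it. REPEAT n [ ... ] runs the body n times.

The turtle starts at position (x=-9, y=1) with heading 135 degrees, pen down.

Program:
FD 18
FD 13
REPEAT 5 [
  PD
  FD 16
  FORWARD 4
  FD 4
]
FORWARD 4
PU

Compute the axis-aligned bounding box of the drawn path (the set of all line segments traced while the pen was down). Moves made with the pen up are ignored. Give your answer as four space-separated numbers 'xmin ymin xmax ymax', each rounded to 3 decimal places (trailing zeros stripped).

Answer: -118.602 1 -9 110.602

Derivation:
Executing turtle program step by step:
Start: pos=(-9,1), heading=135, pen down
FD 18: (-9,1) -> (-21.728,13.728) [heading=135, draw]
FD 13: (-21.728,13.728) -> (-30.92,22.92) [heading=135, draw]
REPEAT 5 [
  -- iteration 1/5 --
  PD: pen down
  FD 16: (-30.92,22.92) -> (-42.234,34.234) [heading=135, draw]
  FD 4: (-42.234,34.234) -> (-45.062,37.062) [heading=135, draw]
  FD 4: (-45.062,37.062) -> (-47.891,39.891) [heading=135, draw]
  -- iteration 2/5 --
  PD: pen down
  FD 16: (-47.891,39.891) -> (-59.205,51.205) [heading=135, draw]
  FD 4: (-59.205,51.205) -> (-62.033,54.033) [heading=135, draw]
  FD 4: (-62.033,54.033) -> (-64.861,56.861) [heading=135, draw]
  -- iteration 3/5 --
  PD: pen down
  FD 16: (-64.861,56.861) -> (-76.175,68.175) [heading=135, draw]
  FD 4: (-76.175,68.175) -> (-79.004,71.004) [heading=135, draw]
  FD 4: (-79.004,71.004) -> (-81.832,73.832) [heading=135, draw]
  -- iteration 4/5 --
  PD: pen down
  FD 16: (-81.832,73.832) -> (-93.146,85.146) [heading=135, draw]
  FD 4: (-93.146,85.146) -> (-95.974,87.974) [heading=135, draw]
  FD 4: (-95.974,87.974) -> (-98.803,90.803) [heading=135, draw]
  -- iteration 5/5 --
  PD: pen down
  FD 16: (-98.803,90.803) -> (-110.116,102.116) [heading=135, draw]
  FD 4: (-110.116,102.116) -> (-112.945,104.945) [heading=135, draw]
  FD 4: (-112.945,104.945) -> (-115.773,107.773) [heading=135, draw]
]
FD 4: (-115.773,107.773) -> (-118.602,110.602) [heading=135, draw]
PU: pen up
Final: pos=(-118.602,110.602), heading=135, 18 segment(s) drawn

Segment endpoints: x in {-118.602, -115.773, -112.945, -110.116, -98.803, -95.974, -93.146, -81.832, -79.004, -76.175, -64.861, -62.033, -59.205, -47.891, -45.062, -42.234, -30.92, -21.728, -9}, y in {1, 13.728, 22.92, 34.234, 37.062, 39.891, 51.205, 54.033, 56.861, 68.175, 71.004, 73.832, 85.146, 87.974, 90.803, 102.116, 104.945, 107.773, 110.602}
xmin=-118.602, ymin=1, xmax=-9, ymax=110.602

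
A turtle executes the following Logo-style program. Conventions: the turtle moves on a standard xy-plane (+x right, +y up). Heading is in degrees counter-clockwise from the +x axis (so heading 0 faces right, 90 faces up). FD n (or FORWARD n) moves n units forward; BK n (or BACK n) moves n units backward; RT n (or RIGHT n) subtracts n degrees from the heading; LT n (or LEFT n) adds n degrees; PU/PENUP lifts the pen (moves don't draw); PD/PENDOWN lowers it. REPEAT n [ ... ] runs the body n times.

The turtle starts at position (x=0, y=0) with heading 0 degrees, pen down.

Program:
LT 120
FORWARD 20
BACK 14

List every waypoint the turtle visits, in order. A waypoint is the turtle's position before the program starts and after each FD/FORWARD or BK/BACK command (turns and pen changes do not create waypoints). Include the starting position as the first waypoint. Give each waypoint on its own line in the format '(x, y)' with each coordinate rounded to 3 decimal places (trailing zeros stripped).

Executing turtle program step by step:
Start: pos=(0,0), heading=0, pen down
LT 120: heading 0 -> 120
FD 20: (0,0) -> (-10,17.321) [heading=120, draw]
BK 14: (-10,17.321) -> (-3,5.196) [heading=120, draw]
Final: pos=(-3,5.196), heading=120, 2 segment(s) drawn
Waypoints (3 total):
(0, 0)
(-10, 17.321)
(-3, 5.196)

Answer: (0, 0)
(-10, 17.321)
(-3, 5.196)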